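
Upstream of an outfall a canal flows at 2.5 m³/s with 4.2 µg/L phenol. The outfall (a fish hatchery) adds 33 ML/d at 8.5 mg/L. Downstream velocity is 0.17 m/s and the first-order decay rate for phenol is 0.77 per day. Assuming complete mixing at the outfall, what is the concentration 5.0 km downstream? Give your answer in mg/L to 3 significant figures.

33 ML/d = 0.3819 m³/s.
4.2 µg/L = 0.0042 mg/L.
After complete mixing, C₀ = (0.3819·8.5 + 2.5·0.0042) / 2.882 = 1.13 mg/L.
Travel time t = 5000 m / 0.17 m/s = 2.941e+04 s = 0.3404 d.
C = 1.13·exp(−0.77·0.3404) = 1.13·0.7694 = 0.8696 mg/L.

0.870 mg/L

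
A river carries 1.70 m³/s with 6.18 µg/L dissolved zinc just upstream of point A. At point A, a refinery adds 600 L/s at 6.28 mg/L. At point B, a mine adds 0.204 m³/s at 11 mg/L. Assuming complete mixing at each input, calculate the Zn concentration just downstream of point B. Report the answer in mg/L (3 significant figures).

2.41 mg/L

6.18 µg/L = 0.00618 mg/L.
600 L/s = 0.6 m³/s.
After input A: C = (1.7·0.00618 + 0.6·6.28) / 2.3 = 1.643 mg/L.
After input B: C = (2.3·1.643 + 0.204·11) / 2.504 = 2.405 mg/L.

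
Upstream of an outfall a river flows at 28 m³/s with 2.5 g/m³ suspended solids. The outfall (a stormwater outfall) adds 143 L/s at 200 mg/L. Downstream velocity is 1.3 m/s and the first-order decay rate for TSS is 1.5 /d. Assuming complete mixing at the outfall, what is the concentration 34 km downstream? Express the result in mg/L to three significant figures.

2.22 mg/L

143 L/s = 0.143 m³/s.
After complete mixing, C₀ = (0.143·200 + 28·2.5) / 28.14 = 3.504 mg/L.
Travel time t = 3.4e+04 m / 1.3 m/s = 2.615e+04 s = 0.3027 d.
C = 3.504·exp(−1.5·0.3027) = 3.504·0.635 = 2.225 mg/L.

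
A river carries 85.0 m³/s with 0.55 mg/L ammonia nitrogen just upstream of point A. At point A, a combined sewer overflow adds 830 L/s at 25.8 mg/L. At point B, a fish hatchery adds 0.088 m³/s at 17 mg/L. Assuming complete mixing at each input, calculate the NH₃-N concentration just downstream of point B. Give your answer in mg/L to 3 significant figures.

830 L/s = 0.83 m³/s.
After input A: C = (85·0.55 + 0.83·25.8) / 85.83 = 0.7942 mg/L.
After input B: C = (85.83·0.7942 + 0.088·17) / 85.92 = 0.8108 mg/L.

0.811 mg/L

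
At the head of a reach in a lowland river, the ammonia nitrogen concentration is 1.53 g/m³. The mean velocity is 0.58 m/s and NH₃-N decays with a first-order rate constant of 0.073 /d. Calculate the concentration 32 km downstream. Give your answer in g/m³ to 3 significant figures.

1.46 g/m³

Travel time t = 32 km / 0.58 m/s = 3.2e+04/0.58 = 5.517e+04 s = 0.6386 d.
First-order decay: C = 1.53·exp(−0.073·0.6386) = 1.53·0.9545 = 1.46 g/m³.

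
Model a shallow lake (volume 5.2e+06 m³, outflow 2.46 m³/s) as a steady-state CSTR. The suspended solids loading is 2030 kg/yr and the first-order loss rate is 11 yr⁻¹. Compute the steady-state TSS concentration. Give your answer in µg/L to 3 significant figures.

15.1 µg/L

Outflow Q = 2.46 m³/s × 3.156e+07 s/yr = 7.763e+07 m³/yr.
Steady-state CSTR mass balance: W = Q·C + k·V·C, so C = W/(Q + kV).
Q + kV = 7.763e+07 + 11·5.2e+06 = 1.348e+08 m³/yr.
C = 2030/1.348e+08 = 1.506e-05 kg/m³ = 0.01506 mg/L = 15.06 µg/L.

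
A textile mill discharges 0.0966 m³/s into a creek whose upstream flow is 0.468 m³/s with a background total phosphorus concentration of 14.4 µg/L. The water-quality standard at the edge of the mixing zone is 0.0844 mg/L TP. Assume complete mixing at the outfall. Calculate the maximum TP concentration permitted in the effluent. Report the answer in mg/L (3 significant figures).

14.4 µg/L = 0.0144 mg/L.
Mass balance: 0.0844·0.5646 = 0.0966·Cₑ + 0.468·0.0144.
Cₑ = (0.04765 − 0.006739) / 0.0966 = 0.4235 mg/L.

0.424 mg/L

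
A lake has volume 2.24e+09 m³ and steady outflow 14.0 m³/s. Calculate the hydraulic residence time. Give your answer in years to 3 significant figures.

Q = 14.0 m³/s × 3.156e+07 s/yr = 4.418e+08 m³/yr.
Hydraulic residence time τ = V/Q = 2.24e+09/4.418e+08 = 5.07 yr.

5.07 yr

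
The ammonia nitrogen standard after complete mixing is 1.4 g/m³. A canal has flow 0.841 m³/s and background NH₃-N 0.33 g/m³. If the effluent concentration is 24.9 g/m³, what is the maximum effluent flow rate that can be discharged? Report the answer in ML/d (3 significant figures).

Mass balance at complete mixing: C_std·(Q_w + Q_r) = Q_w·C_e + Q_r·C_b.
Rearranging, Q_w = Q_r·(C_std − C_b)/(C_e − C_std) = 0.841·(1.4 − 0.33) / (24.9 − 1.4) = 0.03829 m³/s.
= 3.308 ML/d.

3.31 ML/d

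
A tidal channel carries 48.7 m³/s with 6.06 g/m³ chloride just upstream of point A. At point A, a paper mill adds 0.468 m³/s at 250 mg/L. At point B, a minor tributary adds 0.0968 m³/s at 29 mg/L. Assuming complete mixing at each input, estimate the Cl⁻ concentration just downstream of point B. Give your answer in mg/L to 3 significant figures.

After input A: C = (48.7·6.06 + 0.468·250) / 49.17 = 8.382 mg/L.
After input B: C = (49.17·8.382 + 0.0968·29) / 49.26 = 8.422 mg/L.

8.42 mg/L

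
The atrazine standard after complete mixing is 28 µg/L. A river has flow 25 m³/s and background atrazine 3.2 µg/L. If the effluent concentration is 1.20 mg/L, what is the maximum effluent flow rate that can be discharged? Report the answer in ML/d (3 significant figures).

45.7 ML/d

3.2 µg/L = 0.0032 mg/L.
28 µg/L = 0.028 mg/L.
Mass balance at complete mixing: C_std·(Q_w + Q_r) = Q_w·C_e + Q_r·C_b.
Rearranging, Q_w = Q_r·(C_std − C_b)/(C_e − C_std) = 25·(0.028 − 0.0032) / (1.2 − 0.028) = 0.529 m³/s.
= 45.71 ML/d.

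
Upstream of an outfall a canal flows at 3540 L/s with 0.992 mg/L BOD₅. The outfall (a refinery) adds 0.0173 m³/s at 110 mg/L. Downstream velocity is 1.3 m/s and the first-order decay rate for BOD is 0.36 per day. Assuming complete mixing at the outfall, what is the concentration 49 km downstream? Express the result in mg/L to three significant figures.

3540 L/s = 3.54 m³/s.
After complete mixing, C₀ = (0.0173·110 + 3.54·0.992) / 3.557 = 1.522 mg/L.
Travel time t = 4.9e+04 m / 1.3 m/s = 3.769e+04 s = 0.4363 d.
C = 1.522·exp(−0.36·0.4363) = 1.522·0.8547 = 1.301 mg/L.

1.30 mg/L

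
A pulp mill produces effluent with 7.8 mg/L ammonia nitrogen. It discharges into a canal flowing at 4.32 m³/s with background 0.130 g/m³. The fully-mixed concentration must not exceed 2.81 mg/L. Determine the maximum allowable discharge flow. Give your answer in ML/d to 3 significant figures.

Mass balance at complete mixing: C_std·(Q_w + Q_r) = Q_w·C_e + Q_r·C_b.
Rearranging, Q_w = Q_r·(C_std − C_b)/(C_e − C_std) = 4.32·(2.81 − 0.13) / (7.8 − 2.81) = 2.32 m³/s.
= 200.5 ML/d.

200 ML/d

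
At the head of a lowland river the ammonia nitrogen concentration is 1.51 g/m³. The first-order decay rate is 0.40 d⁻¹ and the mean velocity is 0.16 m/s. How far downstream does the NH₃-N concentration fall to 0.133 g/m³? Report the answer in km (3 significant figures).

84.0 km

From C = C₀·e^(−kt), t = ln(C₀/C)/k = ln(1.51/0.133)/0.40 = 2.43/0.40 = 6.074 d.
Distance = v·t = 0.16 m/s × 5.248e+05 s = 8.396e+04 m = 83.96 km.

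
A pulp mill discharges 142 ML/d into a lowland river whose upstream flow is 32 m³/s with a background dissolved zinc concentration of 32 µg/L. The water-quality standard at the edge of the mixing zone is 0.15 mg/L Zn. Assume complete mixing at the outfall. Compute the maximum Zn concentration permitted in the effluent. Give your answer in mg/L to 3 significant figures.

142 ML/d = 1.644 m³/s.
32 µg/L = 0.032 mg/L.
Mass balance: 0.15·33.64 = 1.644·Cₑ + 32·0.032.
Cₑ = (5.047 − 1.024) / 1.644 = 2.448 mg/L.

2.45 mg/L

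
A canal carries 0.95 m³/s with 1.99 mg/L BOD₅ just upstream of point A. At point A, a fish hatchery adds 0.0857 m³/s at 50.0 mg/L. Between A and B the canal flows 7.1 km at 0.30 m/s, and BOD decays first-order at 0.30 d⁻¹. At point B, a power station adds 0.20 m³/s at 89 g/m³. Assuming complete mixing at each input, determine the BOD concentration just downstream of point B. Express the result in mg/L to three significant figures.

19.0 mg/L

After input A: C = (0.95·1.99 + 0.0857·50) / 1.036 = 5.963 mg/L.
Over the 7.1 km reach to input B (t = 2.367e+04 s = 0.2739 d), decay gives C = 5.963·exp(−0.30·0.2739) = 5.492 mg/L.
After input B: C = (1.036·5.492 + 0.2·89) / 1.236 = 19.01 mg/L.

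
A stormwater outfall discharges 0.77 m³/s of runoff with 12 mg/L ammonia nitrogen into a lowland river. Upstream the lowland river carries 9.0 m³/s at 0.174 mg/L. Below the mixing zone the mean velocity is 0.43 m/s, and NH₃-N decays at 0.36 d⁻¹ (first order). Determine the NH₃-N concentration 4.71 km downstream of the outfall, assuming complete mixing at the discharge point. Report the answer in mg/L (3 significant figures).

After complete mixing, C₀ = (0.77·12 + 9·0.174) / 9.77 = 1.106 mg/L.
Travel time t = 4710 m / 0.43 m/s = 1.095e+04 s = 0.1268 d.
C = 1.106·exp(−0.36·0.1268) = 1.106·0.9554 = 1.057 mg/L.

1.06 mg/L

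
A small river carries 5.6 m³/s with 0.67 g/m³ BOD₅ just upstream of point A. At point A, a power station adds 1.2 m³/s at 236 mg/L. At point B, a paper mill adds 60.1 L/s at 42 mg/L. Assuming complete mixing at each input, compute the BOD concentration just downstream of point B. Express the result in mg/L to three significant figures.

42.2 mg/L

After input A: C = (5.6·0.67 + 1.2·236) / 6.8 = 42.2 mg/L.
60.1 L/s = 0.0601 m³/s.
After input B: C = (6.8·42.2 + 0.0601·42) / 6.86 = 42.2 mg/L.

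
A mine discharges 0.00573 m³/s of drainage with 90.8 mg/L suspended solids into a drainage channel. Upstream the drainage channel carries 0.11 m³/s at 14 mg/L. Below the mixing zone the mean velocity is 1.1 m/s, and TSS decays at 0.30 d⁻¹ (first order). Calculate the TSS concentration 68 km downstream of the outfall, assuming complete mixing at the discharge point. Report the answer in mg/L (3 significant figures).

After complete mixing, C₀ = (0.00573·90.8 + 0.11·14) / 0.1157 = 17.8 mg/L.
Travel time t = 6.8e+04 m / 1.1 m/s = 6.182e+04 s = 0.7155 d.
C = 17.8·exp(−0.30·0.7155) = 17.8·0.8068 = 14.36 mg/L.

14.4 mg/L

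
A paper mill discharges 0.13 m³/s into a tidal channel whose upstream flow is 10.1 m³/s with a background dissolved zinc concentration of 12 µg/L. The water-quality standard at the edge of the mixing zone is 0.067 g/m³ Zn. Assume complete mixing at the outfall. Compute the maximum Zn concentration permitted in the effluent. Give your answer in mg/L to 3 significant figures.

12 µg/L = 0.012 mg/L.
Mass balance: 0.067·10.23 = 0.13·Cₑ + 10.1·0.012.
Cₑ = (0.6854 − 0.1212) / 0.13 = 4.34 mg/L.

4.34 mg/L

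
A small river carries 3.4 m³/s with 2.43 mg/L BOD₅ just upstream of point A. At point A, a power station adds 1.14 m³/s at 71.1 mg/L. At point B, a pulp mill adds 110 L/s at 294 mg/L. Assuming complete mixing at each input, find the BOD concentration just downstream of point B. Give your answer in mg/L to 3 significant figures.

After input A: C = (3.4·2.43 + 1.14·71.1) / 4.54 = 19.67 mg/L.
110 L/s = 0.11 m³/s.
After input B: C = (4.54·19.67 + 0.11·294) / 4.65 = 26.16 mg/L.

26.2 mg/L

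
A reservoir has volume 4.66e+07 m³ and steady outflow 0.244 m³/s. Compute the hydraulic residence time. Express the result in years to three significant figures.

6.05 yr

Q = 0.244 m³/s × 3.156e+07 s/yr = 7.7e+06 m³/yr.
Hydraulic residence time τ = V/Q = 4.66e+07/7.7e+06 = 6.052 yr.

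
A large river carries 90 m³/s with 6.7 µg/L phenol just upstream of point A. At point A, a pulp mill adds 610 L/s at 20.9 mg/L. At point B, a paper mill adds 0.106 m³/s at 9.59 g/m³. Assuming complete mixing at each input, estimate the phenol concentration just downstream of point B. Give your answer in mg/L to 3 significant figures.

0.158 mg/L

6.7 µg/L = 0.0067 mg/L.
610 L/s = 0.61 m³/s.
After input A: C = (90·0.0067 + 0.61·20.9) / 90.61 = 0.1474 mg/L.
After input B: C = (90.61·0.1474 + 0.106·9.59) / 90.72 = 0.1584 mg/L.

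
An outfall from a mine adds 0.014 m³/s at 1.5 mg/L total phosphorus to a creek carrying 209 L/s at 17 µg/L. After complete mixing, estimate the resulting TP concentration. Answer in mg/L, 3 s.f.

0.110 mg/L

209 L/s = 0.209 m³/s.
17 µg/L = 0.017 mg/L.
By mass balance at complete mixing, C = (0.014·1.5 + 0.209·0.017) / (0.014 + 0.209) = 0.02455/0.223 = 0.1101 mg/L.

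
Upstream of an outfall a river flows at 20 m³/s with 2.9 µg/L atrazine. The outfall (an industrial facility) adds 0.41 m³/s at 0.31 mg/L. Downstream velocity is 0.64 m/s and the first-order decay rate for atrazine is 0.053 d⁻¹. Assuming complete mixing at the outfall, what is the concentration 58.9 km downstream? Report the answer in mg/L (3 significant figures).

0.00857 mg/L

2.9 µg/L = 0.0029 mg/L.
After complete mixing, C₀ = (0.41·0.31 + 20·0.0029) / 20.41 = 0.009069 mg/L.
Travel time t = 5.89e+04 m / 0.64 m/s = 9.203e+04 s = 1.065 d.
C = 0.009069·exp(−0.053·1.065) = 0.009069·0.9451 = 0.008571 mg/L.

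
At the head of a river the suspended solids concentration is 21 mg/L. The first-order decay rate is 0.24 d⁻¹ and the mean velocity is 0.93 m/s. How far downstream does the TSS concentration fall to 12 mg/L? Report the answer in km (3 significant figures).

From C = C₀·e^(−kt), t = ln(C₀/C)/k = ln(21/12)/0.24 = 0.5596/0.24 = 2.332 d.
Distance = v·t = 0.93 m/s × 2.015e+05 s = 1.874e+05 m = 187.4 km.

187 km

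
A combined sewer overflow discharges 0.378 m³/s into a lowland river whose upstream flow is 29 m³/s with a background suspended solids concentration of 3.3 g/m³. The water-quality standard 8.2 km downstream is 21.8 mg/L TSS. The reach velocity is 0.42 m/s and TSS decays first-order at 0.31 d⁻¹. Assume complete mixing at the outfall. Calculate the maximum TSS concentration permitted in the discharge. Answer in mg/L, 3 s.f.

1560 mg/L

Travel time to the compliance point: t = 8200/0.42 = 1.952e+04 s = 0.226 d; decay factor exp(−0.31·0.226) = 0.9323.
So the concentration just after mixing may be at most 21.8/0.9323 = 23.38 mg/L.
Mass balance: 23.38·29.38 = 0.378·Cₑ + 29·3.3.
Cₑ = (686.9 − 95.7) / 0.378 = 1564 mg/L.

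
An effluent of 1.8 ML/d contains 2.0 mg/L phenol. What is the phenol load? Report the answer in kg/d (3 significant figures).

1.8 ML/d = 0.02083 m³/s.
Mass flux = Q·C = 0.02083 m³/s × 2 g/m³ = 0.04167 g/s.
= 0.04167 g/s × 86.4 = 3.6 kg/d.

3.60 kg/d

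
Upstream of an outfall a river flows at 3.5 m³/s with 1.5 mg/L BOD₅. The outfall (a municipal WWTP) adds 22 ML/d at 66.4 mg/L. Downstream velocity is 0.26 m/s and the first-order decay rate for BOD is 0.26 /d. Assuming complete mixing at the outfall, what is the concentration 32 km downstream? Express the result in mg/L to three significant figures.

22 ML/d = 0.2546 m³/s.
After complete mixing, C₀ = (0.2546·66.4 + 3.5·1.5) / 3.755 = 5.901 mg/L.
Travel time t = 3.2e+04 m / 0.26 m/s = 1.231e+05 s = 1.425 d.
C = 5.901·exp(−0.26·1.425) = 5.901·0.6905 = 4.075 mg/L.

4.07 mg/L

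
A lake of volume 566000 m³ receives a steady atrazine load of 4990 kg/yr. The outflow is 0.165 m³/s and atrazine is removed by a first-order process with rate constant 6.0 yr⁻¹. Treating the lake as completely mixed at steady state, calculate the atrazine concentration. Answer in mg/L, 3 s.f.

Outflow Q = 0.165 m³/s × 3.156e+07 s/yr = 5.207e+06 m³/yr.
Steady-state CSTR mass balance: W = Q·C + k·V·C, so C = W/(Q + kV).
Q + kV = 5.207e+06 + 6.0·566000 = 8.603e+06 m³/yr.
C = 4990/8.603e+06 = 0.00058 kg/m³ = 0.58 mg/L.

0.580 mg/L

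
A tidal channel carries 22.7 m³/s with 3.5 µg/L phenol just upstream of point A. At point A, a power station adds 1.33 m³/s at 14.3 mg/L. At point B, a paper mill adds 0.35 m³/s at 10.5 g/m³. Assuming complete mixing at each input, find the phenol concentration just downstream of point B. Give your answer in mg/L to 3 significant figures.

0.934 mg/L

3.5 µg/L = 0.0035 mg/L.
After input A: C = (22.7·0.0035 + 1.33·14.3) / 24.03 = 0.7948 mg/L.
After input B: C = (24.03·0.7948 + 0.35·10.5) / 24.38 = 0.9341 mg/L.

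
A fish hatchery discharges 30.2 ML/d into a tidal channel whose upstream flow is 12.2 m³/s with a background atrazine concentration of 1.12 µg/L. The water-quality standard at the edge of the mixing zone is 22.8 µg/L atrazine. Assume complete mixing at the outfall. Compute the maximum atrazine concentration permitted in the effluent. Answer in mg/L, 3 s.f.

0.780 mg/L

30.2 ML/d = 0.3495 m³/s.
1.12 µg/L = 0.00112 mg/L.
22.8 µg/L = 0.0228 mg/L.
Mass balance: 0.0228·12.55 = 0.3495·Cₑ + 12.2·0.00112.
Cₑ = (0.2861 − 0.01366) / 0.3495 = 0.7795 mg/L.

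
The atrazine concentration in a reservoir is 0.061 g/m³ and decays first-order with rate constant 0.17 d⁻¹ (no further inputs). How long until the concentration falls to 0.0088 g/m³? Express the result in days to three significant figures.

t = ln(C₀/C)/k = ln(0.061/0.0088)/0.17 = 1.936/0.17 = 11.39 d.

11.4 d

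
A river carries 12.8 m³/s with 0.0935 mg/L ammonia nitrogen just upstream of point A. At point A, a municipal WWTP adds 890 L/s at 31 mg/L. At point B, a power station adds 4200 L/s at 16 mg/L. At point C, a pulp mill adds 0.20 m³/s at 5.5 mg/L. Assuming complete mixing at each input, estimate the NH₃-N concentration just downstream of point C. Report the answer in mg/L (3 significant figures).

890 L/s = 0.89 m³/s.
After input A: C = (12.8·0.0935 + 0.89·31) / 13.69 = 2.103 mg/L.
4200 L/s = 4.2 m³/s.
After input B: C = (13.69·2.103 + 4.2·16) / 17.89 = 5.365 mg/L.
After input C: C = (17.89·5.365 + 0.2·5.5) / 18.09 = 5.367 mg/L.

5.37 mg/L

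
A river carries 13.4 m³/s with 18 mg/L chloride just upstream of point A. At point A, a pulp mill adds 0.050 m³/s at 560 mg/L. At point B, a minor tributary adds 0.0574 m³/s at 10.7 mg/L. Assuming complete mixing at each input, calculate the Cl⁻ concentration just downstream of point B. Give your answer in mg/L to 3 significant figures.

20.0 mg/L

After input A: C = (13.4·18 + 0.05·560) / 13.45 = 20.01 mg/L.
After input B: C = (13.45·20.01 + 0.0574·10.7) / 13.51 = 19.98 mg/L.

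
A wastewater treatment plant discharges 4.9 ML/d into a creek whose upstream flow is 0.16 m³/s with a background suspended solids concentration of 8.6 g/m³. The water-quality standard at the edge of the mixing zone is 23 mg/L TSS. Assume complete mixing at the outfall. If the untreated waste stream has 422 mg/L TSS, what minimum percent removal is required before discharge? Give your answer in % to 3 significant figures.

84.9 %

4.9 ML/d = 0.05671 m³/s.
Mass balance: 23·0.2167 = 0.05671·Cₑ + 0.16·8.6.
Cₑ = (4.984 − 1.376) / 0.05671 = 63.63 mg/L.
Required removal = 1 − 63.63/422 = 84.92 %.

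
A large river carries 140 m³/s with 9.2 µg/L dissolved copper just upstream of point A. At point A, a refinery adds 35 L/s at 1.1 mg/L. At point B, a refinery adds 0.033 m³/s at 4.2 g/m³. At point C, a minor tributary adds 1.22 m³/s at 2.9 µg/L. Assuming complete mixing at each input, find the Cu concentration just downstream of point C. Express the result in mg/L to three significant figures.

0.0104 mg/L

9.2 µg/L = 0.0092 mg/L.
35 L/s = 0.035 m³/s.
After input A: C = (140·0.0092 + 0.035·1.1) / 140 = 0.009473 mg/L.
After input B: C = (140·0.009473 + 0.033·4.2) / 140.1 = 0.01046 mg/L.
2.9 µg/L = 0.0029 mg/L.
After input C: C = (140.1·0.01046 + 1.22·0.0029) / 141.3 = 0.01039 mg/L.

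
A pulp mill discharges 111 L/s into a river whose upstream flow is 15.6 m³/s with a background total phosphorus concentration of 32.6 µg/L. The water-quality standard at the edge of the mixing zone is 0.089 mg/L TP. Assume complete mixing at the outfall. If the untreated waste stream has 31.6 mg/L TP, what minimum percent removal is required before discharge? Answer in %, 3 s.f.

111 L/s = 0.111 m³/s.
32.6 µg/L = 0.0326 mg/L.
Mass balance: 0.089·15.71 = 0.111·Cₑ + 15.6·0.0326.
Cₑ = (1.398 − 0.5086) / 0.111 = 8.015 mg/L.
Required removal = 1 − 8.015/31.6 = 74.63 %.

74.6 %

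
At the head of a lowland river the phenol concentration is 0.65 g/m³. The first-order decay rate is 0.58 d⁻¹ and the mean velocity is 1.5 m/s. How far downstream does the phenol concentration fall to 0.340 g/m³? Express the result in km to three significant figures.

From C = C₀·e^(−kt), t = ln(C₀/C)/k = ln(0.65/0.340)/0.58 = 0.648/0.58 = 1.117 d.
Distance = v·t = 1.5 m/s × 9.653e+04 s = 1.448e+05 m = 144.8 km.

145 km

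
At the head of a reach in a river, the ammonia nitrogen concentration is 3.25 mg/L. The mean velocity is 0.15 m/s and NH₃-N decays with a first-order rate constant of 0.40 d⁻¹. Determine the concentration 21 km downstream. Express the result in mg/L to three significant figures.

Travel time t = 21 km / 0.15 m/s = 2.1e+04/0.15 = 1.4e+05 s = 1.62 d.
First-order decay: C = 3.25·exp(−0.40·1.62) = 3.25·0.523 = 1.7 mg/L.

1.70 mg/L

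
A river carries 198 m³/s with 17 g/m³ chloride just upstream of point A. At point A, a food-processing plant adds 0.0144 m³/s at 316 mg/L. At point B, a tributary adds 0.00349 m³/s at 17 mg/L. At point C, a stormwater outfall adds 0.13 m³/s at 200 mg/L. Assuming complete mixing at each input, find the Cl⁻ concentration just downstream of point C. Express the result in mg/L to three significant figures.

17.1 mg/L

After input A: C = (198·17 + 0.0144·316) / 198 = 17.02 mg/L.
After input B: C = (198·17.02 + 0.00349·17) / 198 = 17.02 mg/L.
After input C: C = (198·17.02 + 0.13·200) / 198.1 = 17.14 mg/L.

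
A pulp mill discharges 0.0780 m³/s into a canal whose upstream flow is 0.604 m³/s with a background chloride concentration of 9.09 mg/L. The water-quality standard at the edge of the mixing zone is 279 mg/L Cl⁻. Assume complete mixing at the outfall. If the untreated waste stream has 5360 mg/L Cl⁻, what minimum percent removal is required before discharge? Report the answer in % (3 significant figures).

Mass balance: 279·0.682 = 0.078·Cₑ + 0.604·9.09.
Cₑ = (190.3 − 5.49) / 0.078 = 2369 mg/L.
Required removal = 1 − 2369/5360 = 55.8 %.

55.8 %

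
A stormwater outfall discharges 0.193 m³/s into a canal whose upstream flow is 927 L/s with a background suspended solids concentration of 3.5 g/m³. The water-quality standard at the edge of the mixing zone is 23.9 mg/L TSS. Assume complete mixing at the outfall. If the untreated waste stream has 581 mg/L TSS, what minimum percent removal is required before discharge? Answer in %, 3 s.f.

927 L/s = 0.927 m³/s.
Mass balance: 23.9·1.12 = 0.193·Cₑ + 0.927·3.5.
Cₑ = (26.77 − 3.245) / 0.193 = 121.9 mg/L.
Required removal = 1 − 121.9/581 = 79.02 %.

79.0 %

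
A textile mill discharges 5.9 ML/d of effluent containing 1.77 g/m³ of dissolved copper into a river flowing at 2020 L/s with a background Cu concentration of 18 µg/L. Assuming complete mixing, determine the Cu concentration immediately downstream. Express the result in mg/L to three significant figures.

0.0753 mg/L

5.9 ML/d = 0.06829 m³/s.
2020 L/s = 2.02 m³/s.
18 µg/L = 0.018 mg/L.
Conservation of mass across the mixing zone: C = (0.06829·1.77 + 2.02·0.018) / (0.06829 + 2.02) = 0.1572/2.088 = 0.07529 mg/L.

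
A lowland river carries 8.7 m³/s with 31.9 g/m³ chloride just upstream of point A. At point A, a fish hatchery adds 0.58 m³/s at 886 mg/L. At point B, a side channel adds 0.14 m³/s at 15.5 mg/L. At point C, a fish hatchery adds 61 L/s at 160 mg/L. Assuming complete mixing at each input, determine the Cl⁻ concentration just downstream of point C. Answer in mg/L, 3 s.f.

After input A: C = (8.7·31.9 + 0.58·886) / 9.28 = 85.28 mg/L.
After input B: C = (9.28·85.28 + 0.14·15.5) / 9.42 = 84.24 mg/L.
61 L/s = 0.061 m³/s.
After input C: C = (9.42·84.24 + 0.061·160) / 9.481 = 84.73 mg/L.

84.7 mg/L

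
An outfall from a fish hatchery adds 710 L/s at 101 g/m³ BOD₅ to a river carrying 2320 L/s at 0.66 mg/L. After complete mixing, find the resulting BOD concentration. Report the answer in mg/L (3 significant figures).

710 L/s = 0.71 m³/s.
2320 L/s = 2.32 m³/s.
By mass balance at complete mixing, C = (0.71·101 + 2.32·0.66) / (0.71 + 2.32) = 73.24/3.03 = 24.17 mg/L.

24.2 mg/L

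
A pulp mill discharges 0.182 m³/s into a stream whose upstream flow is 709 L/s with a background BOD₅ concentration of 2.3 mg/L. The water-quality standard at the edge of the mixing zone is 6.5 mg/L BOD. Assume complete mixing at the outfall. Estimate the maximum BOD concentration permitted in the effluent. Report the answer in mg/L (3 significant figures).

709 L/s = 0.709 m³/s.
Mass balance: 6.5·0.891 = 0.182·Cₑ + 0.709·2.3.
Cₑ = (5.792 − 1.631) / 0.182 = 22.86 mg/L.

22.9 mg/L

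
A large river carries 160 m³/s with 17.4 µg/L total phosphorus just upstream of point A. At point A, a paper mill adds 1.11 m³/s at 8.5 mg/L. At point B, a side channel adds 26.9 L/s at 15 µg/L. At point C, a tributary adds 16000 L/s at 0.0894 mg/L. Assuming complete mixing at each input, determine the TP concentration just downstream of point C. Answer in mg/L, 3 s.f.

0.0771 mg/L

17.4 µg/L = 0.0174 mg/L.
After input A: C = (160·0.0174 + 1.11·8.5) / 161.1 = 0.07584 mg/L.
26.9 L/s = 0.0269 m³/s.
15 µg/L = 0.015 mg/L.
After input B: C = (161.1·0.07584 + 0.0269·0.015) / 161.1 = 0.07583 mg/L.
16000 L/s = 16 m³/s.
After input C: C = (161.1·0.07583 + 16·0.0894) / 177.1 = 0.07706 mg/L.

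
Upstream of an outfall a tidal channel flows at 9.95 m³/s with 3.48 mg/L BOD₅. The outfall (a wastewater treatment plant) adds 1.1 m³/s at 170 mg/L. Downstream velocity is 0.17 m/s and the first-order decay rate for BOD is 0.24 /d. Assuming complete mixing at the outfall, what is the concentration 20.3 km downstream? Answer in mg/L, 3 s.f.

14.4 mg/L

After complete mixing, C₀ = (1.1·170 + 9.95·3.48) / 11.05 = 20.06 mg/L.
Travel time t = 2.03e+04 m / 0.17 m/s = 1.194e+05 s = 1.382 d.
C = 20.06·exp(−0.24·1.382) = 20.06·0.7177 = 14.39 mg/L.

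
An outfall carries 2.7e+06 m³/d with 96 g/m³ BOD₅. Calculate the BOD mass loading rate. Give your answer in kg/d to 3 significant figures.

259000 kg/d

2.7e+06 m³/d = 31.25 m³/s.
Mass flux = Q·C = 31.25 m³/s × 96 g/m³ = 3000 g/s.
= 3000 g/s × 86.4 = 2.592e+05 kg/d.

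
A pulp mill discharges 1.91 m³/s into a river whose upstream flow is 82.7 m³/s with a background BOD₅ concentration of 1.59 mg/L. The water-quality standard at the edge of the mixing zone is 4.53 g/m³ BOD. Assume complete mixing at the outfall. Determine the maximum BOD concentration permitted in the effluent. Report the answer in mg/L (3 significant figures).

132 mg/L

Mass balance: 4.53·84.61 = 1.91·Cₑ + 82.7·1.59.
Cₑ = (383.3 − 131.5) / 1.91 = 131.8 mg/L.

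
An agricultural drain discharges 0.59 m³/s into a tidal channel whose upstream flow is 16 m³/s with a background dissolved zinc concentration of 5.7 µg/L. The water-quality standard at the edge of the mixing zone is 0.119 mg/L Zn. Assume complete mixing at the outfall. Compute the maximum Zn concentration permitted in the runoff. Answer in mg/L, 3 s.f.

3.19 mg/L

5.7 µg/L = 0.0057 mg/L.
Mass balance: 0.119·16.59 = 0.59·Cₑ + 16·0.0057.
Cₑ = (1.974 − 0.0912) / 0.59 = 3.192 mg/L.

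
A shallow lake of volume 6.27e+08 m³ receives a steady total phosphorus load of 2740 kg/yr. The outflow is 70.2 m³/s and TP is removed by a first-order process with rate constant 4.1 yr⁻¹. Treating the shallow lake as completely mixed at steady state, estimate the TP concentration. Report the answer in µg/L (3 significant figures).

Outflow Q = 70.2 m³/s × 3.156e+07 s/yr = 2.215e+09 m³/yr.
Steady-state CSTR mass balance: W = Q·C + k·V·C, so C = W/(Q + kV).
Q + kV = 2.215e+09 + 4.1·6.27e+08 = 4.786e+09 m³/yr.
C = 2740/4.786e+09 = 5.725e-07 kg/m³ = 0.0005725 mg/L = 0.5725 µg/L.

0.572 µg/L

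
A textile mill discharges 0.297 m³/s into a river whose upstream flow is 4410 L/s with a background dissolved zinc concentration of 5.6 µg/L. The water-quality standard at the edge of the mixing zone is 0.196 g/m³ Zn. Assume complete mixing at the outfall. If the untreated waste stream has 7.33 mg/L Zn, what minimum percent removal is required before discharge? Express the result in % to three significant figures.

58.8 %

4410 L/s = 4.41 m³/s.
5.6 µg/L = 0.0056 mg/L.
Mass balance: 0.196·4.707 = 0.297·Cₑ + 4.41·0.0056.
Cₑ = (0.9226 − 0.0247) / 0.297 = 3.023 mg/L.
Required removal = 1 − 3.023/7.33 = 58.76 %.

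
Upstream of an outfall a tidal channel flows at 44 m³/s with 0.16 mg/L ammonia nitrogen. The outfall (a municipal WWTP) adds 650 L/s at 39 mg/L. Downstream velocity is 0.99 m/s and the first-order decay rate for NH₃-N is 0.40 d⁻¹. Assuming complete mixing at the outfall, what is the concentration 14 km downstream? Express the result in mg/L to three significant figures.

0.679 mg/L

650 L/s = 0.65 m³/s.
After complete mixing, C₀ = (0.65·39 + 44·0.16) / 44.65 = 0.7254 mg/L.
Travel time t = 1.4e+04 m / 0.99 m/s = 1.414e+04 s = 0.1637 d.
C = 0.7254·exp(−0.40·0.1637) = 0.7254·0.9366 = 0.6794 mg/L.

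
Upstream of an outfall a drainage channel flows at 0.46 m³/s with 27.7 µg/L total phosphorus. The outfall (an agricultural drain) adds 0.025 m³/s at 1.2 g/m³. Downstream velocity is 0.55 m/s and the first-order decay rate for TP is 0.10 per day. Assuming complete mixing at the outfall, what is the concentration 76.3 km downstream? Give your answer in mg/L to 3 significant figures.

27.7 µg/L = 0.0277 mg/L.
After complete mixing, C₀ = (0.025·1.2 + 0.46·0.0277) / 0.485 = 0.08813 mg/L.
Travel time t = 7.63e+04 m / 0.55 m/s = 1.387e+05 s = 1.606 d.
C = 0.08813·exp(−0.10·1.606) = 0.08813·0.8517 = 0.07506 mg/L.

0.0751 mg/L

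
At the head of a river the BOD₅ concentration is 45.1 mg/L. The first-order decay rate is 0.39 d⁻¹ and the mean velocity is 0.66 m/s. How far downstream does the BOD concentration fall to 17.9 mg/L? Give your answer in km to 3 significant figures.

135 km

From C = C₀·e^(−kt), t = ln(C₀/C)/k = ln(45.1/17.9)/0.39 = 0.9241/0.39 = 2.369 d.
Distance = v·t = 0.66 m/s × 2.047e+05 s = 1.351e+05 m = 135.1 km.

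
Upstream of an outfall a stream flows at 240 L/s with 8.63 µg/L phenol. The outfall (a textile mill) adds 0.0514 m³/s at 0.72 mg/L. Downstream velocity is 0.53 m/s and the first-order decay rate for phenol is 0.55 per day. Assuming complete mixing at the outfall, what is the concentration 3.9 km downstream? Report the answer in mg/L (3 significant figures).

240 L/s = 0.24 m³/s.
8.63 µg/L = 0.00863 mg/L.
After complete mixing, C₀ = (0.0514·0.72 + 0.24·0.00863) / 0.2914 = 0.1341 mg/L.
Travel time t = 3900 m / 0.53 m/s = 7358 s = 0.08517 d.
C = 0.1341·exp(−0.55·0.08517) = 0.1341·0.9542 = 0.128 mg/L.

0.128 mg/L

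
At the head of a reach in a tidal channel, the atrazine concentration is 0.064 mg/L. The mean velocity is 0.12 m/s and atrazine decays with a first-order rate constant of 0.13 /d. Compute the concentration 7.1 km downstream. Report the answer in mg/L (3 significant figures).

0.0585 mg/L

Travel time t = 7.1 km / 0.12 m/s = 7100/0.12 = 5.917e+04 s = 0.6848 d.
First-order decay: C = 0.064·exp(−0.13·0.6848) = 0.064·0.9148 = 0.05855 mg/L.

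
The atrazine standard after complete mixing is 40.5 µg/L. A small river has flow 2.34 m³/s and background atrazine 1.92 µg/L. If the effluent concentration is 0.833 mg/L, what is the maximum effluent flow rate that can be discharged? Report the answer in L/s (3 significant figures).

1.92 µg/L = 0.00192 mg/L.
40.5 µg/L = 0.0405 mg/L.
Mass balance at complete mixing: C_std·(Q_w + Q_r) = Q_w·C_e + Q_r·C_b.
Rearranging, Q_w = Q_r·(C_std − C_b)/(C_e − C_std) = 2.34·(0.0405 − 0.00192) / (0.833 − 0.0405) = 0.1139 m³/s.
= 113.9 L/s.

114 L/s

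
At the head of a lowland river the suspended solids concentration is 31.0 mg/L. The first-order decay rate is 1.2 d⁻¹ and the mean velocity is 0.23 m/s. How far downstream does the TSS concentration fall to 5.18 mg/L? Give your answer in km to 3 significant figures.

From C = C₀·e^(−kt), t = ln(C₀/C)/k = ln(31.0/5.18)/1.2 = 1.789/1.2 = 1.491 d.
Distance = v·t = 0.23 m/s × 1.288e+05 s = 2.963e+04 m = 29.63 km.

29.6 km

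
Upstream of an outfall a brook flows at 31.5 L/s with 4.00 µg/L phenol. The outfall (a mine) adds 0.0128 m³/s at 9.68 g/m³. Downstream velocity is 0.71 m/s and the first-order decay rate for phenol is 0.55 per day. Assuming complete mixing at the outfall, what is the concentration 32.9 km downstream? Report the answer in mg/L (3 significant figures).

2.08 mg/L

31.5 L/s = 0.0315 m³/s.
4.00 µg/L = 0.004 mg/L.
After complete mixing, C₀ = (0.0128·9.68 + 0.0315·0.004) / 0.0443 = 2.8 mg/L.
Travel time t = 3.29e+04 m / 0.71 m/s = 4.634e+04 s = 0.5363 d.
C = 2.8·exp(−0.55·0.5363) = 2.8·0.7445 = 2.085 mg/L.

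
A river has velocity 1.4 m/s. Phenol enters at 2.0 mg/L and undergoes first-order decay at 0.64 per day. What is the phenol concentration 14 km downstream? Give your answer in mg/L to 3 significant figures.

1.86 mg/L

Travel time t = 14 km / 1.4 m/s = 1.4e+04/1.4 = 1e+04 s = 0.1157 d.
First-order decay: C = 2.0·exp(−0.64·0.1157) = 2.0·0.9286 = 1.857 mg/L.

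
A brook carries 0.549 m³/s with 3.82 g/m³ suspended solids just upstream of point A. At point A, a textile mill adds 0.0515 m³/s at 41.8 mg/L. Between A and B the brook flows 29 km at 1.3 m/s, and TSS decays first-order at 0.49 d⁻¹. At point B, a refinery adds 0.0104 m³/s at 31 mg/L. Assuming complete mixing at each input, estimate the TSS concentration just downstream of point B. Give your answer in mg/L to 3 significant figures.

After input A: C = (0.549·3.82 + 0.0515·41.8) / 0.6005 = 7.077 mg/L.
Over the 29 km reach to input B (t = 2.231e+04 s = 0.2582 d), decay gives C = 7.077·exp(−0.49·0.2582) = 6.236 mg/L.
After input B: C = (0.6005·6.236 + 0.0104·31) / 0.6109 = 6.658 mg/L.

6.66 mg/L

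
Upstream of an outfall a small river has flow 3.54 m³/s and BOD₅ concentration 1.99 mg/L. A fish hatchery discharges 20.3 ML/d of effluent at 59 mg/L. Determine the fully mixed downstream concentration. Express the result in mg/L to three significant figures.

20.3 ML/d = 0.235 m³/s.
By mass balance at complete mixing, C = (0.235·59 + 3.54·1.99) / (0.235 + 3.54) = 20.91/3.775 = 5.538 mg/L.

5.54 mg/L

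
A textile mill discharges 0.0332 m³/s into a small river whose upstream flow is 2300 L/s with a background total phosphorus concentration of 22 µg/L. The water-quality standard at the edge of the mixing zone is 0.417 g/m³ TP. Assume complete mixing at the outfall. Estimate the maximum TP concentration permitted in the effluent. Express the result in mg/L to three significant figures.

27.8 mg/L

2300 L/s = 2.3 m³/s.
22 µg/L = 0.022 mg/L.
Mass balance: 0.417·2.333 = 0.0332·Cₑ + 2.3·0.022.
Cₑ = (0.9729 − 0.0506) / 0.0332 = 27.78 mg/L.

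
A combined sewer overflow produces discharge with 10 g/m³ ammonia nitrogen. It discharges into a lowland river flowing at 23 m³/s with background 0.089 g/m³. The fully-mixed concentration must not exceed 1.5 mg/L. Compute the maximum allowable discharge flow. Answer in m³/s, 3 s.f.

3.82 m³/s

Mass balance at complete mixing: C_std·(Q_w + Q_r) = Q_w·C_e + Q_r·C_b.
Rearranging, Q_w = Q_r·(C_std − C_b)/(C_e − C_std) = 23·(1.5 − 0.089) / (10 − 1.5) = 3.818 m³/s.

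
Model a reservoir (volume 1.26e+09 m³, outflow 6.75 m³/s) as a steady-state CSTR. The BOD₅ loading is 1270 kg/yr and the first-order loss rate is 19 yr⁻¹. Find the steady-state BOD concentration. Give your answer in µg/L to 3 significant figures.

Outflow Q = 6.75 m³/s × 3.156e+07 s/yr = 2.13e+08 m³/yr.
Steady-state CSTR mass balance: W = Q·C + k·V·C, so C = W/(Q + kV).
Q + kV = 2.13e+08 + 19·1.26e+09 = 2.415e+10 m³/yr.
C = 1270/2.415e+10 = 5.258e-08 kg/m³ = 5.258e-05 mg/L = 0.05258 µg/L.

0.0526 µg/L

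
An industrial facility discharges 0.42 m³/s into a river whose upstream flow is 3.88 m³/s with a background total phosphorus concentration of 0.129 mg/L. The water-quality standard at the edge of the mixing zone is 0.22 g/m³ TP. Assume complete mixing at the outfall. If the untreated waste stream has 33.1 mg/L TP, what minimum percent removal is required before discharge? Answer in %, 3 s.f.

96.8 %

Mass balance: 0.22·4.3 = 0.42·Cₑ + 3.88·0.129.
Cₑ = (0.946 − 0.5005) / 0.42 = 1.061 mg/L.
Required removal = 1 − 1.061/33.1 = 96.8 %.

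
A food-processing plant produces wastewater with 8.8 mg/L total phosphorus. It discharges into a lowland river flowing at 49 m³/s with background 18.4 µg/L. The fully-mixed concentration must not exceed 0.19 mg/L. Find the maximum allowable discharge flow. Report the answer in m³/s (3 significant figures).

18.4 µg/L = 0.0184 mg/L.
Mass balance at complete mixing: C_std·(Q_w + Q_r) = Q_w·C_e + Q_r·C_b.
Rearranging, Q_w = Q_r·(C_std − C_b)/(C_e − C_std) = 49·(0.19 − 0.0184) / (8.8 − 0.19) = 0.9766 m³/s.

0.977 m³/s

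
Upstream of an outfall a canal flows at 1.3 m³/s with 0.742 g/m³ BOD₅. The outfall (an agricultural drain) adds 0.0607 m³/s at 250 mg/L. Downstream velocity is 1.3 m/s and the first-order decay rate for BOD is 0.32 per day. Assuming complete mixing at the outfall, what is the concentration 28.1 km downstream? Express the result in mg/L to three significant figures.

10.9 mg/L

After complete mixing, C₀ = (0.0607·250 + 1.3·0.742) / 1.361 = 11.86 mg/L.
Travel time t = 2.81e+04 m / 1.3 m/s = 2.162e+04 s = 0.2502 d.
C = 11.86·exp(−0.32·0.2502) = 11.86·0.9231 = 10.95 mg/L.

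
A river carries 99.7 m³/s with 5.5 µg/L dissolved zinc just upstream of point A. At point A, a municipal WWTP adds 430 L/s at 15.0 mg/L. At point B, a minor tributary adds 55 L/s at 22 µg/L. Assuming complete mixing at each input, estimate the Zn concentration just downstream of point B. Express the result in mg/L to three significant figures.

5.5 µg/L = 0.0055 mg/L.
430 L/s = 0.43 m³/s.
After input A: C = (99.7·0.0055 + 0.43·15) / 100.1 = 0.06989 mg/L.
55 L/s = 0.055 m³/s.
22 µg/L = 0.022 mg/L.
After input B: C = (100.1·0.06989 + 0.055·0.022) / 100.2 = 0.06987 mg/L.

0.0699 mg/L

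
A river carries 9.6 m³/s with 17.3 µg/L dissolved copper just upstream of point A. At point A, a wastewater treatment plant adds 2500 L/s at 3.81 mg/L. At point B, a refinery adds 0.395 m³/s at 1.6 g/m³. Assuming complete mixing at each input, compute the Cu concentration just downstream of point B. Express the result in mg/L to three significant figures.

17.3 µg/L = 0.0173 mg/L.
2500 L/s = 2.5 m³/s.
After input A: C = (9.6·0.0173 + 2.5·3.81) / 12.1 = 0.8009 mg/L.
After input B: C = (12.1·0.8009 + 0.395·1.6) / 12.49 = 0.8262 mg/L.

0.826 mg/L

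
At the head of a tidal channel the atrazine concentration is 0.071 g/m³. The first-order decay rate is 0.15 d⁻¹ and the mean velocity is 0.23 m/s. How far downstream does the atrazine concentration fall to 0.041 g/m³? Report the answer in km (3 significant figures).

From C = C₀·e^(−kt), t = ln(C₀/C)/k = ln(0.071/0.041)/0.15 = 0.5491/0.15 = 3.661 d.
Distance = v·t = 0.23 m/s × 3.163e+05 s = 7.275e+04 m = 72.75 km.

72.7 km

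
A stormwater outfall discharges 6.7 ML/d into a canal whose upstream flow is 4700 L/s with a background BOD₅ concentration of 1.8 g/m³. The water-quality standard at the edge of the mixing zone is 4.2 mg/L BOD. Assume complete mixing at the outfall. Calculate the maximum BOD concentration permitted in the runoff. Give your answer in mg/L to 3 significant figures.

6.7 ML/d = 0.07755 m³/s.
4700 L/s = 4.7 m³/s.
Mass balance: 4.2·4.778 = 0.07755·Cₑ + 4.7·1.8.
Cₑ = (20.07 − 8.46) / 0.07755 = 149.7 mg/L.

150 mg/L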